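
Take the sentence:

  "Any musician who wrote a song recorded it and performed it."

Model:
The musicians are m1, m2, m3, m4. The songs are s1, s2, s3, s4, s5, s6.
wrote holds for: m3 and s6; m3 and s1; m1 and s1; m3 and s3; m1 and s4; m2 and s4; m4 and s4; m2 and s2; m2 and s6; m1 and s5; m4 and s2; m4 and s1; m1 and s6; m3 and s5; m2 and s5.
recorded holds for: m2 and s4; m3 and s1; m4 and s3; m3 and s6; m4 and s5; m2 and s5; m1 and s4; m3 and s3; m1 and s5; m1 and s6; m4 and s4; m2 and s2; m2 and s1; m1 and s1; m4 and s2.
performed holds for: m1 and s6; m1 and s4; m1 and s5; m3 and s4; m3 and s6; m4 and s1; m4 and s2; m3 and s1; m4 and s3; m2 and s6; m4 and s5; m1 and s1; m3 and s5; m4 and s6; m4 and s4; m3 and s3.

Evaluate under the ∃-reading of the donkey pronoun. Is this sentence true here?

"it" takes "a song" as antecedent — a donkey pronoun bound across the clause boundary.
Weak reading: every musician m with some wrote-song has at least one wrote-song s such that recorded(m,s) ∧ performed(m,s).
Per musician: m1:✓  m2:✗  m3:✓  m4:✓
m2 has no witness among its wrote-songs.

False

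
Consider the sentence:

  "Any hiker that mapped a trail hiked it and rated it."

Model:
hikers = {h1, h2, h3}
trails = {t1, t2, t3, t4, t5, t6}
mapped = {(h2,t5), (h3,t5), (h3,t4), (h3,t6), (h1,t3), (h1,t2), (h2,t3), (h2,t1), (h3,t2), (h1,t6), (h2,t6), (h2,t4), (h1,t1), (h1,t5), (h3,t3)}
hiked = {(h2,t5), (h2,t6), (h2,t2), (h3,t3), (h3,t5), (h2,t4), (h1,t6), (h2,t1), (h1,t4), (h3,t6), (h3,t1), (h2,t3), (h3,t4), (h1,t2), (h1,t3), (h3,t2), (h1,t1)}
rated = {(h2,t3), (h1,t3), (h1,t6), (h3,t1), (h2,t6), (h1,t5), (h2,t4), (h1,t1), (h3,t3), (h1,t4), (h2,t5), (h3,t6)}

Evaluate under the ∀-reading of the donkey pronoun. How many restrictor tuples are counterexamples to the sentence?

6

"it" takes "a trail" as antecedent — a donkey pronoun bound across the clause boundary.
Strong reading: for every (h,t) with mapped(h,t), hiked(h,t) ∧ rated(h,t).
Restrictor pairs: (h1,t1) ✓  (h1,t2) ✗  (h1,t3) ✓  (h1,t5) ✗  (h1,t6) ✓  (h2,t1) ✗  (h2,t3) ✓  (h2,t4) ✓  (h2,t5) ✓  (h2,t6) ✓  (h3,t2) ✗  (h3,t3) ✓  (h3,t4) ✗  (h3,t5) ✗  (h3,t6) ✓
Counterexamples (restrictor pairs failing the scope): 6.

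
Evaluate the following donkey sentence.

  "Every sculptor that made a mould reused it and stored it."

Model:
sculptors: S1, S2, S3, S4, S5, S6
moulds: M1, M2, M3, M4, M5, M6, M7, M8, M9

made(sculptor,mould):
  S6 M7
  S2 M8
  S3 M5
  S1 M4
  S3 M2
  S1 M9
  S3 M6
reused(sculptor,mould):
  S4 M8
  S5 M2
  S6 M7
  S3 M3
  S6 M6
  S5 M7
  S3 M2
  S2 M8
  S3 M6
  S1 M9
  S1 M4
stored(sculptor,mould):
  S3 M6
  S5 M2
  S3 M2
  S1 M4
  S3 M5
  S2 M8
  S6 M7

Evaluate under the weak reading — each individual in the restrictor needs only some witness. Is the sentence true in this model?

True

"it" takes "a mould" as antecedent — a donkey pronoun bound across the clause boundary.
Weak reading: every sculptor s with some made-mould has at least one made-mould m such that reused(s,m) ∧ stored(s,m).
Per sculptor: S1:✓  S2:✓  S3:✓  S6:✓
Every sculptor in the restrictor has a witness.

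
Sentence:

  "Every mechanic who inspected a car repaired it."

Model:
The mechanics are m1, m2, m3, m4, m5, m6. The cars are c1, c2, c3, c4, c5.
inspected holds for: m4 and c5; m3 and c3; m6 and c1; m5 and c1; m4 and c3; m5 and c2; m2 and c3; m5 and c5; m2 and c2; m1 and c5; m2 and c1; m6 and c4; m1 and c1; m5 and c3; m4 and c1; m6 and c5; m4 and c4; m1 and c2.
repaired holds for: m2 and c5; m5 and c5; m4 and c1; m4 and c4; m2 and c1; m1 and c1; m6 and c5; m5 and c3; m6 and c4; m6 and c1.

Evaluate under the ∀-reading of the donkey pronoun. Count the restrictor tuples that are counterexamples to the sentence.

9

"it" takes "a car" as antecedent — a donkey pronoun bound across the clause boundary.
Strong reading: for every (m,c) with inspected(m,c), repaired(m,c).
Restrictor pairs: (m1,c1) ✓  (m1,c2) ✗  (m1,c5) ✗  (m2,c1) ✓  (m2,c2) ✗  (m2,c3) ✗  (m3,c3) ✗  (m4,c1) ✓  (m4,c3) ✗  (m4,c4) ✓  (m4,c5) ✗  (m5,c1) ✗  (m5,c2) ✗  (m5,c3) ✓  (m5,c5) ✓  (m6,c1) ✓  (m6,c4) ✓  (m6,c5) ✓
Counterexamples (restrictor pairs failing the scope): 9.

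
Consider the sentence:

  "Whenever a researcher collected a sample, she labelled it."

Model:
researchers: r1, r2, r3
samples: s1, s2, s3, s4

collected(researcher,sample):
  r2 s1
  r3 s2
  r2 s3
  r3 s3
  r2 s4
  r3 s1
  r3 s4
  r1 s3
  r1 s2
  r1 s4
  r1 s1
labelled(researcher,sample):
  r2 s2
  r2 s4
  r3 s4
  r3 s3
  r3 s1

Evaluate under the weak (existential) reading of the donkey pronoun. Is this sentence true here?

False

"it" takes "a sample" as antecedent — a donkey pronoun bound across the clause boundary.
Weak reading: every researcher r with some collected-sample has at least one collected-sample s such that labelled(r,s).
Per researcher: r1:✗  r2:✓  r3:✓
r1 has no witness among its collected-samples.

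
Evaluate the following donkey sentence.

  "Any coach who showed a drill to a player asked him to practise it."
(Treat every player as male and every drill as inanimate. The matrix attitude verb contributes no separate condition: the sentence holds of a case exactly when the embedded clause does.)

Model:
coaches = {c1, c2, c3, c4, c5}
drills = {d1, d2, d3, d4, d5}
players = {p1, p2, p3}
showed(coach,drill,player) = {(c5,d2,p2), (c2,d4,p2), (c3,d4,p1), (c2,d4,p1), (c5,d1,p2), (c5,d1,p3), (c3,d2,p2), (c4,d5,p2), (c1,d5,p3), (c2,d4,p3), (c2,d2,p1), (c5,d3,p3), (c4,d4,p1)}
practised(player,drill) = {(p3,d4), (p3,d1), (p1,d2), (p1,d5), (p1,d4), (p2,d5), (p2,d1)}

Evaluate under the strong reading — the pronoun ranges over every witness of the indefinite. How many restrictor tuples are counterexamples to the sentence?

"him" takes "a player" as antecedent and "it" takes "a drill"; both are donkey pronouns co-varying with the restrictor.
Strong reading: for every (c,d,p) with showed(c,d,p), practised(p,d).
Restrictor triples: (c1,d5,p3)→practised(p3,d5) ✗  (c2,d2,p1)→practised(p1,d2) ✓  (c2,d4,p1)→practised(p1,d4) ✓  (c2,d4,p2)→practised(p2,d4) ✗  (c2,d4,p3)→practised(p3,d4) ✓  (c3,d2,p2)→practised(p2,d2) ✗  (c3,d4,p1)→practised(p1,d4) ✓  (c4,d4,p1)→practised(p1,d4) ✓  (c4,d5,p2)→practised(p2,d5) ✓  (c5,d1,p2)→practised(p2,d1) ✓  (c5,d1,p3)→practised(p3,d1) ✓  (c5,d2,p2)→practised(p2,d2) ✗  (c5,d3,p3)→practised(p3,d3) ✗
Counterexamples (restrictor triples failing the scope): 5.

5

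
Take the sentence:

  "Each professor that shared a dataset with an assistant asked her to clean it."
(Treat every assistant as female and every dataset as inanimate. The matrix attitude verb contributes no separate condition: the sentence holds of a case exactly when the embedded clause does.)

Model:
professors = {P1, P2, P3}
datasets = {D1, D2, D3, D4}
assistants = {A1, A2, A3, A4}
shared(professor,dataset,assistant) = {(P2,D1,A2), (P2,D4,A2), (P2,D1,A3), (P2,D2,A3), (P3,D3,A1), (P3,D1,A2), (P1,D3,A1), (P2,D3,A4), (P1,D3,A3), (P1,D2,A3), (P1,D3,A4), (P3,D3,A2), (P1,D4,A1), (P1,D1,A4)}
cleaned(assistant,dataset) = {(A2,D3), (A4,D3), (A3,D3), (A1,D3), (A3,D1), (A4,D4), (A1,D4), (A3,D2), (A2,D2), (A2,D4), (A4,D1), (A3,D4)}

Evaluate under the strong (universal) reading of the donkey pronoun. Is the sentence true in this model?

False

"her" takes "an assistant" as antecedent and "it" takes "a dataset"; both are donkey pronouns co-varying with the restrictor.
Strong reading: for every (p,d,a) with shared(p,d,a), cleaned(a,d).
Restrictor triples: (P1,D1,A4)→cleaned(A4,D1) ✓  (P1,D2,A3)→cleaned(A3,D2) ✓  (P1,D3,A1)→cleaned(A1,D3) ✓  (P1,D3,A3)→cleaned(A3,D3) ✓  (P1,D3,A4)→cleaned(A4,D3) ✓  (P1,D4,A1)→cleaned(A1,D4) ✓  (P2,D1,A2)→cleaned(A2,D1) ✗  (P2,D1,A3)→cleaned(A3,D1) ✓  (P2,D2,A3)→cleaned(A3,D2) ✓  (P2,D3,A4)→cleaned(A4,D3) ✓  (P2,D4,A2)→cleaned(A2,D4) ✓  (P3,D1,A2)→cleaned(A2,D1) ✗  (P3,D3,A1)→cleaned(A1,D3) ✓  (P3,D3,A2)→cleaned(A2,D3) ✓
Counterexample: (P2,D1,A2) — cleaned(A2,D1) does not hold.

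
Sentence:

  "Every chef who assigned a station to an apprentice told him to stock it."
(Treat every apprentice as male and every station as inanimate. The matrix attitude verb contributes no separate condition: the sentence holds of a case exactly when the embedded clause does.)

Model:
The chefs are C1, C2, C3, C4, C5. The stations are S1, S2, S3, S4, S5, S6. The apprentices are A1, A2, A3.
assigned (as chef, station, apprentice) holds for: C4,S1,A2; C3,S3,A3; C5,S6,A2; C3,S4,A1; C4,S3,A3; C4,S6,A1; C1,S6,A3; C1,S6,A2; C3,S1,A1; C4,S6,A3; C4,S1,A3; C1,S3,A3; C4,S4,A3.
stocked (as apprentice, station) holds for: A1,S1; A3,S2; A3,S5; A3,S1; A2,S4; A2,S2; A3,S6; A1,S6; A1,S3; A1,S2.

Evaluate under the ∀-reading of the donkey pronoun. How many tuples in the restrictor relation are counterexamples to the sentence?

8

"him" takes "an apprentice" as antecedent and "it" takes "a station"; both are donkey pronouns co-varying with the restrictor.
Strong reading: for every (c,s,a) with assigned(c,s,a), stocked(a,s).
Restrictor triples: (C1,S3,A3)→stocked(A3,S3) ✗  (C1,S6,A2)→stocked(A2,S6) ✗  (C1,S6,A3)→stocked(A3,S6) ✓  (C3,S1,A1)→stocked(A1,S1) ✓  (C3,S3,A3)→stocked(A3,S3) ✗  (C3,S4,A1)→stocked(A1,S4) ✗  (C4,S1,A2)→stocked(A2,S1) ✗  (C4,S1,A3)→stocked(A3,S1) ✓  (C4,S3,A3)→stocked(A3,S3) ✗  (C4,S4,A3)→stocked(A3,S4) ✗  (C4,S6,A1)→stocked(A1,S6) ✓  (C4,S6,A3)→stocked(A3,S6) ✓  (C5,S6,A2)→stocked(A2,S6) ✗
Counterexamples (restrictor triples failing the scope): 8.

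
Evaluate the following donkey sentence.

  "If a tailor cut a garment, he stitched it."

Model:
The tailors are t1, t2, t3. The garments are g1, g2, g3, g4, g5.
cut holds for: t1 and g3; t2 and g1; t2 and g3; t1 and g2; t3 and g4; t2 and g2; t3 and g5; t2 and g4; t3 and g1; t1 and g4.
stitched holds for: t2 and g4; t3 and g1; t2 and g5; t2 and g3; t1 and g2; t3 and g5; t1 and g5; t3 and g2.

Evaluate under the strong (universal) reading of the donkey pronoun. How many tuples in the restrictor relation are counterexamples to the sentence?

5

"it" takes "a garment" as antecedent — a donkey pronoun bound across the clause boundary.
Strong reading: for every (t,g) with cut(t,g), stitched(t,g).
Restrictor pairs: (t1,g2) ✓  (t1,g3) ✗  (t1,g4) ✗  (t2,g1) ✗  (t2,g2) ✗  (t2,g3) ✓  (t2,g4) ✓  (t3,g1) ✓  (t3,g4) ✗  (t3,g5) ✓
Counterexamples (restrictor pairs failing the scope): 5.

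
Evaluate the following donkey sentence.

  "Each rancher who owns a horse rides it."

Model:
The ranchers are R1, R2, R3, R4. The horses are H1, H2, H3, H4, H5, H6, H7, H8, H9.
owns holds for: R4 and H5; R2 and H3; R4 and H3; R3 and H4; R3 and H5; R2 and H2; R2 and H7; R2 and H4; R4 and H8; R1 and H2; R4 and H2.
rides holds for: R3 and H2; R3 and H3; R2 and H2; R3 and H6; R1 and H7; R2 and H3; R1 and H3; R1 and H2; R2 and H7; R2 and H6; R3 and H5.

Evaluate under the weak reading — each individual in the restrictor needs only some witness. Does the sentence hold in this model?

"it" takes "a horse" as antecedent — a donkey pronoun bound across the clause boundary.
Weak reading: every rancher r with some owns-horse has at least one owns-horse h such that rides(r,h).
Per rancher: R1:✓  R2:✓  R3:✓  R4:✗
R4 has no witness among its owns-horses.

False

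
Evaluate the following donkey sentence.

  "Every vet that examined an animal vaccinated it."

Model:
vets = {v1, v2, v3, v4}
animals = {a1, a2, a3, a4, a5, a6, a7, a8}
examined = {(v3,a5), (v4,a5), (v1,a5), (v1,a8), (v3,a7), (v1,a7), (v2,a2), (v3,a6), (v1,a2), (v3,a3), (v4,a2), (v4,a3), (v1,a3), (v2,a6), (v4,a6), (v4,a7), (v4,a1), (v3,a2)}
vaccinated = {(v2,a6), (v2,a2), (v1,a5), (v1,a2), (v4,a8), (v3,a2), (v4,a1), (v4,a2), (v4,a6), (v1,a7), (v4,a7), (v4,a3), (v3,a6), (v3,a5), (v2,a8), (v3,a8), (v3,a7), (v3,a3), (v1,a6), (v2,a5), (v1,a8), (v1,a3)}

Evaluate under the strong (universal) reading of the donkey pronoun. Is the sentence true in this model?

"it" takes "an animal" as antecedent — a donkey pronoun bound across the clause boundary.
Strong reading: for every (v,a) with examined(v,a), vaccinated(v,a).
Restrictor pairs: (v1,a2) ✓  (v1,a3) ✓  (v1,a5) ✓  (v1,a7) ✓  (v1,a8) ✓  (v2,a2) ✓  (v2,a6) ✓  (v3,a2) ✓  (v3,a3) ✓  (v3,a5) ✓  (v3,a6) ✓  (v3,a7) ✓  (v4,a1) ✓  (v4,a2) ✓  (v4,a3) ✓  (v4,a5) ✗  (v4,a6) ✓  (v4,a7) ✓
Counterexample: (v4,a5) is in examined but fails the scope.

False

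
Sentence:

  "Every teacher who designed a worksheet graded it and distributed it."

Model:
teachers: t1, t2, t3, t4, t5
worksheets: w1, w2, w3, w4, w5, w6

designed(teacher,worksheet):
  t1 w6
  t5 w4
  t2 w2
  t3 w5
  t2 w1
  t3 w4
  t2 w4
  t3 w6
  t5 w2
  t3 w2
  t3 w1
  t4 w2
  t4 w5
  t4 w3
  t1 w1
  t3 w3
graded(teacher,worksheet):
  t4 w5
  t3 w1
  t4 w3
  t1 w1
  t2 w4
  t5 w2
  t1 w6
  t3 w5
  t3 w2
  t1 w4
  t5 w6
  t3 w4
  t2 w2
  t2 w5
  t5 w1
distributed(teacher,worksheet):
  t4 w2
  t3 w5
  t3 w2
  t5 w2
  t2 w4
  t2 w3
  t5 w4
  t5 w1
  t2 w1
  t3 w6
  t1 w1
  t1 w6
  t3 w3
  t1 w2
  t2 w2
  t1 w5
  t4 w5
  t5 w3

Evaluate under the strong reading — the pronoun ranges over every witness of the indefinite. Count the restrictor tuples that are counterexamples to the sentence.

8

"it" takes "a worksheet" as antecedent — a donkey pronoun bound across the clause boundary.
Strong reading: for every (t,w) with designed(t,w), graded(t,w) ∧ distributed(t,w).
Restrictor pairs: (t1,w1) ✓  (t1,w6) ✓  (t2,w1) ✗  (t2,w2) ✓  (t2,w4) ✓  (t3,w1) ✗  (t3,w2) ✓  (t3,w3) ✗  (t3,w4) ✗  (t3,w5) ✓  (t3,w6) ✗  (t4,w2) ✗  (t4,w3) ✗  (t4,w5) ✓  (t5,w2) ✓  (t5,w4) ✗
Counterexamples (restrictor pairs failing the scope): 8.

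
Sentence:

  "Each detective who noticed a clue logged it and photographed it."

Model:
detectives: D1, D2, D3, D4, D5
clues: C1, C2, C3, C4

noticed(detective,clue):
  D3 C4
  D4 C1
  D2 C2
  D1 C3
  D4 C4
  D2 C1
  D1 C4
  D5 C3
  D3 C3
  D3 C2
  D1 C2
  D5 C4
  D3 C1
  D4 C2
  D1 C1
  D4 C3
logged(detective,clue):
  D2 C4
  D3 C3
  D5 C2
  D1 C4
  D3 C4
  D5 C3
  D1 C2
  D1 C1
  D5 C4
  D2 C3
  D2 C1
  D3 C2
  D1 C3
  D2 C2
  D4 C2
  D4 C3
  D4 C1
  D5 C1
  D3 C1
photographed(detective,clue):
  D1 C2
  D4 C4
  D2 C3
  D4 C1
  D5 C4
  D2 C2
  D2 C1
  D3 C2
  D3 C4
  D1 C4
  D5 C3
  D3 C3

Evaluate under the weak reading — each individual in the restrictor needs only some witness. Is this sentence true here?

"it" takes "a clue" as antecedent — a donkey pronoun bound across the clause boundary.
Weak reading: every detective d with some noticed-clue has at least one noticed-clue c such that logged(d,c) ∧ photographed(d,c).
Per detective: D1:✓  D2:✓  D3:✓  D4:✓  D5:✓
Every detective in the restrictor has a witness.

True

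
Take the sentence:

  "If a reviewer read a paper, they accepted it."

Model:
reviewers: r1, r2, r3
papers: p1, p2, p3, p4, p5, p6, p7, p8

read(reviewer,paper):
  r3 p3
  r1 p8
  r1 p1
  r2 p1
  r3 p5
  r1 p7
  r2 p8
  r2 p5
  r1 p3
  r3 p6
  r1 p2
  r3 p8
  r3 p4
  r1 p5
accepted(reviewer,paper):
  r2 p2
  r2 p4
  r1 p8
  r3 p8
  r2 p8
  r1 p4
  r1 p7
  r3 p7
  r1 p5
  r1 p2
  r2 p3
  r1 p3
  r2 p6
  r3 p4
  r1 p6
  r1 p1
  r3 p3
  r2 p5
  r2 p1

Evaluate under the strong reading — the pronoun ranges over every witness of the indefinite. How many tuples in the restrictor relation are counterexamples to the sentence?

"it" takes "a paper" as antecedent — a donkey pronoun bound across the clause boundary.
Strong reading: for every (r,p) with read(r,p), accepted(r,p).
Restrictor pairs: (r1,p1) ✓  (r1,p2) ✓  (r1,p3) ✓  (r1,p5) ✓  (r1,p7) ✓  (r1,p8) ✓  (r2,p1) ✓  (r2,p5) ✓  (r2,p8) ✓  (r3,p3) ✓  (r3,p4) ✓  (r3,p5) ✗  (r3,p6) ✗  (r3,p8) ✓
Counterexamples (restrictor pairs failing the scope): 2.

2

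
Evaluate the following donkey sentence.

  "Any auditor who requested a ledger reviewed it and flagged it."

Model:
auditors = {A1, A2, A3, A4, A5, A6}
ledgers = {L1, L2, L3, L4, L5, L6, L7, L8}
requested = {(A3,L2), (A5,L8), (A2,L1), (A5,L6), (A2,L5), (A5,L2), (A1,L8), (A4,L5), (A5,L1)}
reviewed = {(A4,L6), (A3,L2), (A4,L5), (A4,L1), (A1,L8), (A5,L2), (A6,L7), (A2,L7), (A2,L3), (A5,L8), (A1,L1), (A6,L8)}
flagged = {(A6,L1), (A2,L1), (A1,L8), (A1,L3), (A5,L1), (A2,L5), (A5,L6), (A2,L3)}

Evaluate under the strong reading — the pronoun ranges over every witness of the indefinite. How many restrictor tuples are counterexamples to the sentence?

8

"it" takes "a ledger" as antecedent — a donkey pronoun bound across the clause boundary.
Strong reading: for every (a,l) with requested(a,l), reviewed(a,l) ∧ flagged(a,l).
Restrictor pairs: (A1,L8) ✓  (A2,L1) ✗  (A2,L5) ✗  (A3,L2) ✗  (A4,L5) ✗  (A5,L1) ✗  (A5,L2) ✗  (A5,L6) ✗  (A5,L8) ✗
Counterexamples (restrictor pairs failing the scope): 8.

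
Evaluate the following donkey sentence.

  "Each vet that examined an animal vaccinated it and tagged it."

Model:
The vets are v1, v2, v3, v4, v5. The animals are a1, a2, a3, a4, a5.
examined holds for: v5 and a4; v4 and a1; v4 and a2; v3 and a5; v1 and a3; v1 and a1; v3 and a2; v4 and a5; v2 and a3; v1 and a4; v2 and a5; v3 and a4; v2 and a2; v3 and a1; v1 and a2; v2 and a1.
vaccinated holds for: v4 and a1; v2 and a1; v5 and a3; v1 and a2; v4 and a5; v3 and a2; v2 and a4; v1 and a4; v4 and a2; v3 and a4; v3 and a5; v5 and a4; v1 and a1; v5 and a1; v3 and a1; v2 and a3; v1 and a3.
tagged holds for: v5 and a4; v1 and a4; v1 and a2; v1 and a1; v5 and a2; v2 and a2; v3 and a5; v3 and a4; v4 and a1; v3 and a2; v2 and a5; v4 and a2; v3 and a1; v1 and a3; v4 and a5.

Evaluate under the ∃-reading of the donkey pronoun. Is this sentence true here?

"it" takes "an animal" as antecedent — a donkey pronoun bound across the clause boundary.
Weak reading: every vet v with some examined-animal has at least one examined-animal a such that vaccinated(v,a) ∧ tagged(v,a).
Per vet: v1:✓  v2:✗  v3:✓  v4:✓  v5:✓
v2 has no witness among its examined-animals.

False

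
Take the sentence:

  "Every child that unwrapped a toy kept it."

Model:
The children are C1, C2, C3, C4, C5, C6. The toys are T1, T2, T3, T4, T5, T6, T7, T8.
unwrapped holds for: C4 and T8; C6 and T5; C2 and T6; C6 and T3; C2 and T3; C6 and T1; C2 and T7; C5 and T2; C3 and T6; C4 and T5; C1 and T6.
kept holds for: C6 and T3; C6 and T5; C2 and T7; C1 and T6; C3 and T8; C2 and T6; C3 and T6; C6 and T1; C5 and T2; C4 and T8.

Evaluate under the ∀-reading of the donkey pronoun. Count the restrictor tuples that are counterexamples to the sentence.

2

"it" takes "a toy" as antecedent — a donkey pronoun bound across the clause boundary.
Strong reading: for every (c,t) with unwrapped(c,t), kept(c,t).
Restrictor pairs: (C1,T6) ✓  (C2,T3) ✗  (C2,T6) ✓  (C2,T7) ✓  (C3,T6) ✓  (C4,T5) ✗  (C4,T8) ✓  (C5,T2) ✓  (C6,T1) ✓  (C6,T3) ✓  (C6,T5) ✓
Counterexamples (restrictor pairs failing the scope): 2.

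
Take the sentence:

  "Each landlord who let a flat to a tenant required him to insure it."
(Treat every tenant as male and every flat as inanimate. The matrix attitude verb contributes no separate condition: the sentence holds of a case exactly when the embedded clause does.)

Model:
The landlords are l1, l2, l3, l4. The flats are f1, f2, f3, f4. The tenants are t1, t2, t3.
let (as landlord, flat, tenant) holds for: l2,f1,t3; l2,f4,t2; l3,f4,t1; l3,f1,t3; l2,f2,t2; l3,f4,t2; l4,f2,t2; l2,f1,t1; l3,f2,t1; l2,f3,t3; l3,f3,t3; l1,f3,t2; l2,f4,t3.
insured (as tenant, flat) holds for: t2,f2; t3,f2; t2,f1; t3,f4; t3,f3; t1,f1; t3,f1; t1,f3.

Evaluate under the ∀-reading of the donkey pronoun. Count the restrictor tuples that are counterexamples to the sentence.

5

"him" takes "a tenant" as antecedent and "it" takes "a flat"; both are donkey pronouns co-varying with the restrictor.
Strong reading: for every (l,f,t) with let(l,f,t), insured(t,f).
Restrictor triples: (l1,f3,t2)→insured(t2,f3) ✗  (l2,f1,t1)→insured(t1,f1) ✓  (l2,f1,t3)→insured(t3,f1) ✓  (l2,f2,t2)→insured(t2,f2) ✓  (l2,f3,t3)→insured(t3,f3) ✓  (l2,f4,t2)→insured(t2,f4) ✗  (l2,f4,t3)→insured(t3,f4) ✓  (l3,f1,t3)→insured(t3,f1) ✓  (l3,f2,t1)→insured(t1,f2) ✗  (l3,f3,t3)→insured(t3,f3) ✓  (l3,f4,t1)→insured(t1,f4) ✗  (l3,f4,t2)→insured(t2,f4) ✗  (l4,f2,t2)→insured(t2,f2) ✓
Counterexamples (restrictor triples failing the scope): 5.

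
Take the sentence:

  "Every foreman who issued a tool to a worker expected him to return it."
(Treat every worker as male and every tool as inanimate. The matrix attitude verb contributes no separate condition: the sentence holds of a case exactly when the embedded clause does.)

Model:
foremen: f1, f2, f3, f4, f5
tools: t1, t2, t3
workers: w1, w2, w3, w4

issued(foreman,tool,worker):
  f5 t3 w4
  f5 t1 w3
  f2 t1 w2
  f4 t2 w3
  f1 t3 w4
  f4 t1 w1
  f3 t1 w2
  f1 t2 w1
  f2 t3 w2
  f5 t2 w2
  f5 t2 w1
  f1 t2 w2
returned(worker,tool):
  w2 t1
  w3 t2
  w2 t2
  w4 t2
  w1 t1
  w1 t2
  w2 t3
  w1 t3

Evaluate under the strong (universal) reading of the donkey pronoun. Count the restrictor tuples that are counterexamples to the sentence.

"him" takes "a worker" as antecedent and "it" takes "a tool"; both are donkey pronouns co-varying with the restrictor.
Strong reading: for every (f,t,w) with issued(f,t,w), returned(w,t).
Restrictor triples: (f1,t2,w1)→returned(w1,t2) ✓  (f1,t2,w2)→returned(w2,t2) ✓  (f1,t3,w4)→returned(w4,t3) ✗  (f2,t1,w2)→returned(w2,t1) ✓  (f2,t3,w2)→returned(w2,t3) ✓  (f3,t1,w2)→returned(w2,t1) ✓  (f4,t1,w1)→returned(w1,t1) ✓  (f4,t2,w3)→returned(w3,t2) ✓  (f5,t1,w3)→returned(w3,t1) ✗  (f5,t2,w1)→returned(w1,t2) ✓  (f5,t2,w2)→returned(w2,t2) ✓  (f5,t3,w4)→returned(w4,t3) ✗
Counterexamples (restrictor triples failing the scope): 3.

3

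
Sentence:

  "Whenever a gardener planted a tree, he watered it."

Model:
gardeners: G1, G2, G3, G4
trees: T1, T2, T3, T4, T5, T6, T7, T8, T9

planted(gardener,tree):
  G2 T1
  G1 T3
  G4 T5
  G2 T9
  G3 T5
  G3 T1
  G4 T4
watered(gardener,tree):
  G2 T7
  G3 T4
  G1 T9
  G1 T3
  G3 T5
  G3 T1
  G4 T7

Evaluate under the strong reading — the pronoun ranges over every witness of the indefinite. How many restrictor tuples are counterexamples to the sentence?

4

"it" takes "a tree" as antecedent — a donkey pronoun bound across the clause boundary.
Strong reading: for every (g,t) with planted(g,t), watered(g,t).
Restrictor pairs: (G1,T3) ✓  (G2,T1) ✗  (G2,T9) ✗  (G3,T1) ✓  (G3,T5) ✓  (G4,T4) ✗  (G4,T5) ✗
Counterexamples (restrictor pairs failing the scope): 4.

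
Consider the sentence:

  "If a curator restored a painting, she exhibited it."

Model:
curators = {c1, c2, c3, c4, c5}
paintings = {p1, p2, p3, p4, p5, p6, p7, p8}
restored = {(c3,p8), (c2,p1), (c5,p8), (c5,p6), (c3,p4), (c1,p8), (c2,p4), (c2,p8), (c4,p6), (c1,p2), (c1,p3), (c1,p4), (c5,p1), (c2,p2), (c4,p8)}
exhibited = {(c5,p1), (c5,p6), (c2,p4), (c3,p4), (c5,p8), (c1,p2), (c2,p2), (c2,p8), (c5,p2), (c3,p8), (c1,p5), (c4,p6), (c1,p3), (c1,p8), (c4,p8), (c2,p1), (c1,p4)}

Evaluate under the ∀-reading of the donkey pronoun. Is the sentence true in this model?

"it" takes "a painting" as antecedent — a donkey pronoun bound across the clause boundary.
Strong reading: for every (c,p) with restored(c,p), exhibited(c,p).
Restrictor pairs: (c1,p2) ✓  (c1,p3) ✓  (c1,p4) ✓  (c1,p8) ✓  (c2,p1) ✓  (c2,p2) ✓  (c2,p4) ✓  (c2,p8) ✓  (c3,p4) ✓  (c3,p8) ✓  (c4,p6) ✓  (c4,p8) ✓  (c5,p1) ✓  (c5,p6) ✓  (c5,p8) ✓
Every restrictor pair satisfies the scope.

True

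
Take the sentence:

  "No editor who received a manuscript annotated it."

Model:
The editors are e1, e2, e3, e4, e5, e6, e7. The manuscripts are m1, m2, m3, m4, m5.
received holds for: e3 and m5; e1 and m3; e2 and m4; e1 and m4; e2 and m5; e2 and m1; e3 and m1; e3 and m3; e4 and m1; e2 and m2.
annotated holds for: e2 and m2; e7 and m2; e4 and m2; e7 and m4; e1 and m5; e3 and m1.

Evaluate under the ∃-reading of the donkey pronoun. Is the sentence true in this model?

False

"it" takes "a manuscript" as antecedent — a donkey pronoun bound across the clause boundary.
Truth condition: for no (e,m) with received(e,m) does annotated(e,m) hold.
Restrictor pairs — does the scope hold? (e1,m3):fails  (e1,m4):fails  (e2,m1):fails  (e2,m2):holds  (e2,m4):fails  (e2,m5):fails  (e3,m1):holds  (e3,m3):fails  (e3,m5):fails  (e4,m1):fails
Scope holds for 2 pair(s), so the sentence is false.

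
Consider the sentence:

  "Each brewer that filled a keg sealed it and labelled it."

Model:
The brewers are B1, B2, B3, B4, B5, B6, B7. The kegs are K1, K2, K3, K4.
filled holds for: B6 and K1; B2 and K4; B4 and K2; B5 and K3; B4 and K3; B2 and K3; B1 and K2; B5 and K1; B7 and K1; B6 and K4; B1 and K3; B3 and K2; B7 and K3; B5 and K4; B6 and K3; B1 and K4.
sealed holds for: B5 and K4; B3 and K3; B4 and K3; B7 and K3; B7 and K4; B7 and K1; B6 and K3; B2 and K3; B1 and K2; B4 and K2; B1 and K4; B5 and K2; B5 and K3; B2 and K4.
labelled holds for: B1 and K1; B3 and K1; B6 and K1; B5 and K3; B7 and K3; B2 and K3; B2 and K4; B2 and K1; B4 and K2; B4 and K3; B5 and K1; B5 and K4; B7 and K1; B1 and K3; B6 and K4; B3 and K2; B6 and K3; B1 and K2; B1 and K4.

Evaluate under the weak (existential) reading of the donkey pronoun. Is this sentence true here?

"it" takes "a keg" as antecedent — a donkey pronoun bound across the clause boundary.
Weak reading: every brewer b with some filled-keg has at least one filled-keg k such that sealed(b,k) ∧ labelled(b,k).
Per brewer: B1:✓  B2:✓  B3:✗  B4:✓  B5:✓  B6:✓  B7:✓
B3 has no witness among its filled-kegs.

False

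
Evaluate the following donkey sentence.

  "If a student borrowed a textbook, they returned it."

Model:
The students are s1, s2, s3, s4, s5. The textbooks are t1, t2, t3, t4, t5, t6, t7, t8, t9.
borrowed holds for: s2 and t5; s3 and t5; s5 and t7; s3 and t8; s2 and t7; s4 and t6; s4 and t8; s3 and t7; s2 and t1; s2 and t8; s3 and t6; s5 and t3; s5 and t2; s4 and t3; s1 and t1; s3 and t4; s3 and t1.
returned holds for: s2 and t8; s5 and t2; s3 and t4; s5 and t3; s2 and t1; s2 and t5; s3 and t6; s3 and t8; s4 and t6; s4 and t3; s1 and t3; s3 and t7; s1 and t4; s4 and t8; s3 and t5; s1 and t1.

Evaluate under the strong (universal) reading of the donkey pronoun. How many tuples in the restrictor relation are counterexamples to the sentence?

"it" takes "a textbook" as antecedent — a donkey pronoun bound across the clause boundary.
Strong reading: for every (s,t) with borrowed(s,t), returned(s,t).
Restrictor pairs: (s1,t1) ✓  (s2,t1) ✓  (s2,t5) ✓  (s2,t7) ✗  (s2,t8) ✓  (s3,t1) ✗  (s3,t4) ✓  (s3,t5) ✓  (s3,t6) ✓  (s3,t7) ✓  (s3,t8) ✓  (s4,t3) ✓  (s4,t6) ✓  (s4,t8) ✓  (s5,t2) ✓  (s5,t3) ✓  (s5,t7) ✗
Counterexamples (restrictor pairs failing the scope): 3.

3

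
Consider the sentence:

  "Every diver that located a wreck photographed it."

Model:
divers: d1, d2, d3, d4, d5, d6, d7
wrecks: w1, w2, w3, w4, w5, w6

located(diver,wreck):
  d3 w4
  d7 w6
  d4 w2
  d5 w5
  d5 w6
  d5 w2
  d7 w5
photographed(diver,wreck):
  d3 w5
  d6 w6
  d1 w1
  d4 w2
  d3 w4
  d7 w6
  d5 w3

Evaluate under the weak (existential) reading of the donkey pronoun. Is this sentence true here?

False

"it" takes "a wreck" as antecedent — a donkey pronoun bound across the clause boundary.
Weak reading: every diver d with some located-wreck has at least one located-wreck w such that photographed(d,w).
Per diver: d3:✓  d4:✓  d5:✗  d7:✓
d5 has no witness among its located-wrecks.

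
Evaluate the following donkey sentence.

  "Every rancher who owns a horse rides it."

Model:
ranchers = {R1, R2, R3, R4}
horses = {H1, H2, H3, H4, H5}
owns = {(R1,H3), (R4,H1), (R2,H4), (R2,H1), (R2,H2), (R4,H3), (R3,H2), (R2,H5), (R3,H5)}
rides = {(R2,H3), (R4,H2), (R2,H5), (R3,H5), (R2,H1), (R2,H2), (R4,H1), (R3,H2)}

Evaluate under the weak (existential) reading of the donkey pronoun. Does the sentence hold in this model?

"it" takes "a horse" as antecedent — a donkey pronoun bound across the clause boundary.
Weak reading: every rancher r with some owns-horse has at least one owns-horse h such that rides(r,h).
Per rancher: R1:✗  R2:✓  R3:✓  R4:✓
R1 has no witness among its owns-horses.

False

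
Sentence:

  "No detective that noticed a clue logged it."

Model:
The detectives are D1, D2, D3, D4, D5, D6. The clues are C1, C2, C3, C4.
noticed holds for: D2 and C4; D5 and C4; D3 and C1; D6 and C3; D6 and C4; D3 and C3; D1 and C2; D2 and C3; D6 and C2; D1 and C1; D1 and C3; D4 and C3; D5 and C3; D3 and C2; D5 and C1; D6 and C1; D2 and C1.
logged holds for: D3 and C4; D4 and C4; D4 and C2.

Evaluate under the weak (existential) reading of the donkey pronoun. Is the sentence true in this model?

"it" takes "a clue" as antecedent — a donkey pronoun bound across the clause boundary.
Truth condition: for no (d,c) with noticed(d,c) does logged(d,c) hold.
Restrictor pairs — does the scope hold? (D1,C1):fails  (D1,C2):fails  (D1,C3):fails  (D2,C1):fails  (D2,C3):fails  (D2,C4):fails  (D3,C1):fails  (D3,C2):fails  (D3,C3):fails  (D4,C3):fails  (D5,C1):fails  (D5,C3):fails  (D5,C4):fails  (D6,C1):fails  (D6,C2):fails  (D6,C3):fails  (D6,C4):fails
Scope holds for no restrictor pair, so the sentence is true.

True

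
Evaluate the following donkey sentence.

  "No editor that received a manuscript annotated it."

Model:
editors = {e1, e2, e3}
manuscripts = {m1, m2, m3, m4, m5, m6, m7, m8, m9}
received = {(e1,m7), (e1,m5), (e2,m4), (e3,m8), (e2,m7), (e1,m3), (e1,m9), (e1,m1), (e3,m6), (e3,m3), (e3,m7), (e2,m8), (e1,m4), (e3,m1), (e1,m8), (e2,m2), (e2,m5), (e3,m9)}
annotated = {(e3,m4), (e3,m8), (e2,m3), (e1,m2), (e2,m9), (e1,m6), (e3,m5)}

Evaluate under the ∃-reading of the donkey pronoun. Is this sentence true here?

"it" takes "a manuscript" as antecedent — a donkey pronoun bound across the clause boundary.
Truth condition: for no (e,m) with received(e,m) does annotated(e,m) hold.
Restrictor pairs — does the scope hold? (e1,m1):fails  (e1,m3):fails  (e1,m4):fails  (e1,m5):fails  (e1,m7):fails  (e1,m8):fails  (e1,m9):fails  (e2,m2):fails  (e2,m4):fails  (e2,m5):fails  (e2,m7):fails  (e2,m8):fails  (e3,m1):fails  (e3,m3):fails  (e3,m6):fails  (e3,m7):fails  (e3,m8):holds  (e3,m9):fails
Scope holds for 1 pair(s), so the sentence is false.

False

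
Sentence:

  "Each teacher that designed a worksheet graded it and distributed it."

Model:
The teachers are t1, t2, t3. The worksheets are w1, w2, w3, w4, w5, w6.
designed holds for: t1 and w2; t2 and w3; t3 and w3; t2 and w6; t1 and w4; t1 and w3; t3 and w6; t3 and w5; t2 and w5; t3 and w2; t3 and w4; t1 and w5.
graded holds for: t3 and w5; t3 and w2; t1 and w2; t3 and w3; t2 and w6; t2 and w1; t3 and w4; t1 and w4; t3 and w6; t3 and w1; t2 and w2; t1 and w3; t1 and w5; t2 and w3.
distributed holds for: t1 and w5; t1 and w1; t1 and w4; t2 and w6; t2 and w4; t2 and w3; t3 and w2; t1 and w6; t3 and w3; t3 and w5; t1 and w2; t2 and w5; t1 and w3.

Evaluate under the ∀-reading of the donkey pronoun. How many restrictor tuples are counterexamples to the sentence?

"it" takes "a worksheet" as antecedent — a donkey pronoun bound across the clause boundary.
Strong reading: for every (t,w) with designed(t,w), graded(t,w) ∧ distributed(t,w).
Restrictor pairs: (t1,w2) ✓  (t1,w3) ✓  (t1,w4) ✓  (t1,w5) ✓  (t2,w3) ✓  (t2,w5) ✗  (t2,w6) ✓  (t3,w2) ✓  (t3,w3) ✓  (t3,w4) ✗  (t3,w5) ✓  (t3,w6) ✗
Counterexamples (restrictor pairs failing the scope): 3.

3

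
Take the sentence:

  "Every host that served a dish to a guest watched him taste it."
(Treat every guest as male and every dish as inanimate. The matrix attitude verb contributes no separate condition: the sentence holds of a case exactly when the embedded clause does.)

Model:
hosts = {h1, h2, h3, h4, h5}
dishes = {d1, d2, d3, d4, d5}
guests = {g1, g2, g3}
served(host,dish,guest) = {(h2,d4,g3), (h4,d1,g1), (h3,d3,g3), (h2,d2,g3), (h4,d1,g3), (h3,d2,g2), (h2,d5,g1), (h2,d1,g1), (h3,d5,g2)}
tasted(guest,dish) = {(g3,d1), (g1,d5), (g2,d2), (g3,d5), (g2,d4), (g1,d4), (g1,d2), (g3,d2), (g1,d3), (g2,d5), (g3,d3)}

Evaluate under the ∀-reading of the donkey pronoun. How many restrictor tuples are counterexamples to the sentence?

3

"him" takes "a guest" as antecedent and "it" takes "a dish"; both are donkey pronouns co-varying with the restrictor.
Strong reading: for every (h,d,g) with served(h,d,g), tasted(g,d).
Restrictor triples: (h2,d1,g1)→tasted(g1,d1) ✗  (h2,d2,g3)→tasted(g3,d2) ✓  (h2,d4,g3)→tasted(g3,d4) ✗  (h2,d5,g1)→tasted(g1,d5) ✓  (h3,d2,g2)→tasted(g2,d2) ✓  (h3,d3,g3)→tasted(g3,d3) ✓  (h3,d5,g2)→tasted(g2,d5) ✓  (h4,d1,g1)→tasted(g1,d1) ✗  (h4,d1,g3)→tasted(g3,d1) ✓
Counterexamples (restrictor triples failing the scope): 3.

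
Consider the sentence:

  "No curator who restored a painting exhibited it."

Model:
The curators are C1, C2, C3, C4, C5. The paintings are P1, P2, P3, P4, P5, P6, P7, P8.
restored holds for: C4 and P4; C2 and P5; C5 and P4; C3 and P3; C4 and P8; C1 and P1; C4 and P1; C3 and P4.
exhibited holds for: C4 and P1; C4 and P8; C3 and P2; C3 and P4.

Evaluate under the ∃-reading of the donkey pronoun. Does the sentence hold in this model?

False

"it" takes "a painting" as antecedent — a donkey pronoun bound across the clause boundary.
Truth condition: for no (c,p) with restored(c,p) does exhibited(c,p) hold.
Restrictor pairs — does the scope hold? (C1,P1):fails  (C2,P5):fails  (C3,P3):fails  (C3,P4):holds  (C4,P1):holds  (C4,P4):fails  (C4,P8):holds  (C5,P4):fails
Scope holds for 3 pair(s), so the sentence is false.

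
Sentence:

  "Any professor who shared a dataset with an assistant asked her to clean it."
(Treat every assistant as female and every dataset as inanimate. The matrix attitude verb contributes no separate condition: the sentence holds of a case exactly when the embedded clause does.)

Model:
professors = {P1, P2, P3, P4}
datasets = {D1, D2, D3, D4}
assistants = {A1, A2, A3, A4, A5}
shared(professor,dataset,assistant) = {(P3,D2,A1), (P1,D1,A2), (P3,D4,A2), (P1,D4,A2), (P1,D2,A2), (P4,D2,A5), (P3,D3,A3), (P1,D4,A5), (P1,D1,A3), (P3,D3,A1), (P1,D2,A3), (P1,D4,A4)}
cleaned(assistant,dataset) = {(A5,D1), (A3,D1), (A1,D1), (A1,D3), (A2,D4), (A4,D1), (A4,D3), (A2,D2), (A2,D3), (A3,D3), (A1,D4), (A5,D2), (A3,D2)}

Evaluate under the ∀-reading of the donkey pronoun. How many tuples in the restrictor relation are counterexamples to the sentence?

"her" takes "an assistant" as antecedent and "it" takes "a dataset"; both are donkey pronouns co-varying with the restrictor.
Strong reading: for every (p,d,a) with shared(p,d,a), cleaned(a,d).
Restrictor triples: (P1,D1,A2)→cleaned(A2,D1) ✗  (P1,D1,A3)→cleaned(A3,D1) ✓  (P1,D2,A2)→cleaned(A2,D2) ✓  (P1,D2,A3)→cleaned(A3,D2) ✓  (P1,D4,A2)→cleaned(A2,D4) ✓  (P1,D4,A4)→cleaned(A4,D4) ✗  (P1,D4,A5)→cleaned(A5,D4) ✗  (P3,D2,A1)→cleaned(A1,D2) ✗  (P3,D3,A1)→cleaned(A1,D3) ✓  (P3,D3,A3)→cleaned(A3,D3) ✓  (P3,D4,A2)→cleaned(A2,D4) ✓  (P4,D2,A5)→cleaned(A5,D2) ✓
Counterexamples (restrictor triples failing the scope): 4.

4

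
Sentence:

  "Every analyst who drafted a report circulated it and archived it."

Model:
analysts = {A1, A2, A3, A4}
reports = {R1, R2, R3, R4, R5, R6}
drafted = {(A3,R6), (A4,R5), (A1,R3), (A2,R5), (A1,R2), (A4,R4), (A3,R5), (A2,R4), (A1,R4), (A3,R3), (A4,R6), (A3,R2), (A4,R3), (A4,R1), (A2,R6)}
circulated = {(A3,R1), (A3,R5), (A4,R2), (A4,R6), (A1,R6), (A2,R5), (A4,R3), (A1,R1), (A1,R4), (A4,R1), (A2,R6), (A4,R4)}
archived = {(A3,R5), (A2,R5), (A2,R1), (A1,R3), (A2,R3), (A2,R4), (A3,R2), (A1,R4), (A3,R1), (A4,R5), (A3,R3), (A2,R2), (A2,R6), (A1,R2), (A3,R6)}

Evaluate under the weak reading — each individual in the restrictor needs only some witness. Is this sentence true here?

"it" takes "a report" as antecedent — a donkey pronoun bound across the clause boundary.
Weak reading: every analyst a with some drafted-report has at least one drafted-report r such that circulated(a,r) ∧ archived(a,r).
Per analyst: A1:✓  A2:✓  A3:✓  A4:✗
A4 has no witness among its drafted-reports.

False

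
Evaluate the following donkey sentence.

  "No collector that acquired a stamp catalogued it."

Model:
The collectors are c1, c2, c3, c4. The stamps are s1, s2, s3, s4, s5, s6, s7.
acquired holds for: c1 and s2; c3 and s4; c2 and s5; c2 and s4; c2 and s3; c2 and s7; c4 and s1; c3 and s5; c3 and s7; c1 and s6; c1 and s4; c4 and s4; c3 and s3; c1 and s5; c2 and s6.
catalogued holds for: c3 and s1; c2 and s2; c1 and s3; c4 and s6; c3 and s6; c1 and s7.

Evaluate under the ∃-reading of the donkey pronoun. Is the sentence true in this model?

True

"it" takes "a stamp" as antecedent — a donkey pronoun bound across the clause boundary.
Truth condition: for no (c,s) with acquired(c,s) does catalogued(c,s) hold.
Restrictor pairs — does the scope hold? (c1,s2):fails  (c1,s4):fails  (c1,s5):fails  (c1,s6):fails  (c2,s3):fails  (c2,s4):fails  (c2,s5):fails  (c2,s6):fails  (c2,s7):fails  (c3,s3):fails  (c3,s4):fails  (c3,s5):fails  (c3,s7):fails  (c4,s1):fails  (c4,s4):fails
Scope holds for no restrictor pair, so the sentence is true.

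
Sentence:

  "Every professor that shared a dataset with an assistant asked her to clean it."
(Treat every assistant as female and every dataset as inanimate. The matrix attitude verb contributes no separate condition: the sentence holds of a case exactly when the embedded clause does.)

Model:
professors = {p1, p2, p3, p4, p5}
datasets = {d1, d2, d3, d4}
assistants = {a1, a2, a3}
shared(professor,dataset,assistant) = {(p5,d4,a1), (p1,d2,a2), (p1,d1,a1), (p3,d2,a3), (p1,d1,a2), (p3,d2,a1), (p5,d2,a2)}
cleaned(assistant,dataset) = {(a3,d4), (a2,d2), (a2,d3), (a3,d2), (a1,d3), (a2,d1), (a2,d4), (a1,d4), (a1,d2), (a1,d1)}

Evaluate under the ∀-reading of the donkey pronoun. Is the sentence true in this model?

"her" takes "an assistant" as antecedent and "it" takes "a dataset"; both are donkey pronouns co-varying with the restrictor.
Strong reading: for every (p,d,a) with shared(p,d,a), cleaned(a,d).
Restrictor triples: (p1,d1,a1)→cleaned(a1,d1) ✓  (p1,d1,a2)→cleaned(a2,d1) ✓  (p1,d2,a2)→cleaned(a2,d2) ✓  (p3,d2,a1)→cleaned(a1,d2) ✓  (p3,d2,a3)→cleaned(a3,d2) ✓  (p5,d2,a2)→cleaned(a2,d2) ✓  (p5,d4,a1)→cleaned(a1,d4) ✓
Every restrictor triple satisfies the scope.

True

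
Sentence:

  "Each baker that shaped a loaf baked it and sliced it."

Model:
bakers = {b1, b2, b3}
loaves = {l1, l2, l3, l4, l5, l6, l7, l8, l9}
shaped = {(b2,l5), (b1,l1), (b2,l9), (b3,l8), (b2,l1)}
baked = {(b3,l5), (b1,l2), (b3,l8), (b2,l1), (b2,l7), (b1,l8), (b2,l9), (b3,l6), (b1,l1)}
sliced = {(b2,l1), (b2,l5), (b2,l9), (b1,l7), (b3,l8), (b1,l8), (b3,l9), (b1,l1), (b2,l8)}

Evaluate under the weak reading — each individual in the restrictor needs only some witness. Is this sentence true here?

True

"it" takes "a loaf" as antecedent — a donkey pronoun bound across the clause boundary.
Weak reading: every baker b with some shaped-loaf has at least one shaped-loaf l such that baked(b,l) ∧ sliced(b,l).
Per baker: b1:✓  b2:✓  b3:✓
Every baker in the restrictor has a witness.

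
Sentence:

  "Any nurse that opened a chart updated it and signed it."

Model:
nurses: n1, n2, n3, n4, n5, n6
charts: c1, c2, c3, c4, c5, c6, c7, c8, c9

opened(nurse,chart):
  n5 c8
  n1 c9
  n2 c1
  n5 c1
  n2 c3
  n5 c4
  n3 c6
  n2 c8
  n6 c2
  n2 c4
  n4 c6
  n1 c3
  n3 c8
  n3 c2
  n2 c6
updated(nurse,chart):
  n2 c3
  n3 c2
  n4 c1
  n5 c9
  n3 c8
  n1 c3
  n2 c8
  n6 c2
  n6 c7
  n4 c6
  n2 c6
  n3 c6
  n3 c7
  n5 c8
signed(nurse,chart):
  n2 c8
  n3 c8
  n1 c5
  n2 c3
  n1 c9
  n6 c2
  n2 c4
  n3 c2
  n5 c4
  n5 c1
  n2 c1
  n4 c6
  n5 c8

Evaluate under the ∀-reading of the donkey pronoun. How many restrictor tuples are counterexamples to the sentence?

8

"it" takes "a chart" as antecedent — a donkey pronoun bound across the clause boundary.
Strong reading: for every (n,c) with opened(n,c), updated(n,c) ∧ signed(n,c).
Restrictor pairs: (n1,c3) ✗  (n1,c9) ✗  (n2,c1) ✗  (n2,c3) ✓  (n2,c4) ✗  (n2,c6) ✗  (n2,c8) ✓  (n3,c2) ✓  (n3,c6) ✗  (n3,c8) ✓  (n4,c6) ✓  (n5,c1) ✗  (n5,c4) ✗  (n5,c8) ✓  (n6,c2) ✓
Counterexamples (restrictor pairs failing the scope): 8.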